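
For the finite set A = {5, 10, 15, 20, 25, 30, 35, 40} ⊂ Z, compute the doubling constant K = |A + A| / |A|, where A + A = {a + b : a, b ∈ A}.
K = |A + A| / |A| = 15/8

Enumerate A + A = {a + b : a, b ∈ A}. With |A| = 8, there are |A|^2 = 64 ordered sum pairs; collecting distinct values, A + A = {10, 15, 20, 25, 30, 35, 40, 45, 50, 55, 60, 65, 70, 75, 80}, so |A + A| = 15. Thus K = 15/8. Here |A + A| = 2|A| − 1 = 15, the minimum possible — so K = 15/8 is minimal, which holds iff A is an arithmetic progression.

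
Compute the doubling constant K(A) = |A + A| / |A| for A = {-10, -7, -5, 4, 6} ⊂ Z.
K = |A + A| / |A| = 14/5

Enumerate A + A = {a + b : a, b ∈ A}. With |A| = 5, there are |A|^2 = 25 ordered sum pairs; collecting distinct values, A + A = {-20, -17, -15, -14, -12, -10, -6, -4, -3, -1, 1, 8, 10, 12}, so |A + A| = 14. Thus K = 14/5. For comparison, the minimum possible |A + A| over all 5-element sets is 2·5 − 1 = 9 (so min K = 9/5), attained only by arithmetic progressions.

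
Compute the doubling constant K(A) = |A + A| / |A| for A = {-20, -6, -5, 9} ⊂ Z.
K = |A + A| / |A| = 9/4

Enumerate A + A = {a + b : a, b ∈ A}. With |A| = 4, there are |A|^2 = 16 ordered sum pairs; collecting distinct values, A + A = {-40, -26, -25, -12, -11, -10, 3, 4, 18}, so |A + A| = 9. Thus K = 9/4. For comparison, the minimum possible |A + A| over all 4-element sets is 2·4 − 1 = 7 (so min K = 7/4), attained only by arithmetic progressions.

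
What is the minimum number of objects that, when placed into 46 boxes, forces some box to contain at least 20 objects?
n = (20 − 1)·46 + 1 = 875

By the generalised pigeonhole principle, to guarantee some box contains ≥ r objects we need more than (r − 1) · k objects total. Threshold: n = (r − 1) · k + 1. With r = 20 and k = 46: n = 19 · 46 + 1 = 874 + 1 = 875. For n = 874 = 19 · 46, we can put exactly 19 objects in every box, avoiding 20 in any single one — so 875 is tight.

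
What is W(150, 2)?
W(150, 2) = 150 + 1 = 151

A 2-term AP is any pair of integers, so a monochromatic 2-AP exists iff some colour is used at least twice. With 150 colours, the colouring i ↦ i on {1, ..., 150} uses each colour once, avoiding any monochromatic pair, so W(150, 2) > 150. For {1, ..., 151}, pigeonhole forces two integers of the same colour, which form a monochromatic 2-AP. Hence W(150, 2) = 151.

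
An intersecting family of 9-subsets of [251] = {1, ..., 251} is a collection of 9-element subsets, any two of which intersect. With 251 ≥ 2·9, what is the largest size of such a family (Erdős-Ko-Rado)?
max |F| = C(250, 8) = 337959576966375

Erdős-Ko-Rado (1961): when n ≥ 2k, max |F| = C(n−1, k−1). The bound is attained by the star {A : i ∈ A} for any fixed i ∈ [n]. Here C(251−1, 9−1) = C(250, 8) = 337959576966375.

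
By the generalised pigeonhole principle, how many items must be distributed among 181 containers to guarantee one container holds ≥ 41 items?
n = (41 − 1)·181 + 1 = 7241

By the generalised pigeonhole principle, to guarantee some box contains ≥ r objects we need more than (r − 1) · k objects total. Threshold: n = (r − 1) · k + 1. With r = 41 and k = 181: n = 40 · 181 + 1 = 7240 + 1 = 7241. For n = 7240 = 40 · 181, we can put exactly 40 objects in every box, avoiding 41 in any single one — so 7241 is tight.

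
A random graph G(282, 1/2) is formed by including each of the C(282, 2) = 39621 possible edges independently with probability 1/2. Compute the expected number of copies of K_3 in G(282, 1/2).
E[# K_3] = C(282, 3) · (1/2)^C(3, 2) = 3697960 / 2^3 = 462245

For each 3-subset S of vertices (there are C(282, 3) = 3697960 such S), let X_S = 1 if S induces a K_3 (all C(3, 2) = 3 edges present). Then P(X_S = 1) = (1/2)^3 = 1/8. By linearity of expectation, E[# K_3] = C(282, 3) · (1/2)^3 = 3697960 / 8 = 462245.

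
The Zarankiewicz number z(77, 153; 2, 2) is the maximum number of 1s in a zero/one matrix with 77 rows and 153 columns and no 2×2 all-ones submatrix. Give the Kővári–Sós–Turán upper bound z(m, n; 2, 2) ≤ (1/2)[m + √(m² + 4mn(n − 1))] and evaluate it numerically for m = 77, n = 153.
z(77, 153; 2, 2) ≤ (1/2)[77 + √(77² + 4·77·153·152)] = (1/2)[77 + √7168777] = 1377.2286

Kővári–Sós–Turán: let r_1, ..., r_77 be the row sums and z = Σ r_i the total number of 1s. Each pair of columns can share at most one row with both entries 1 (else a 2×2 all-ones block appears), so Σ_i C(r_i, 2) ≤ C(153, 2) = 11628. By convexity Σ_i C(r_i, 2) ≥ 77·C(z/77, 2) = z(z − 77)/(2·77), giving z² − 77z − 77·153·152 ≤ 0 and hence z ≤ (1/2)[77 + √(5929 + 4·1790712)] = (1/2)[77 + √7168777] ≈ (1/2)(77 + 2677.4572) = 1377.2286.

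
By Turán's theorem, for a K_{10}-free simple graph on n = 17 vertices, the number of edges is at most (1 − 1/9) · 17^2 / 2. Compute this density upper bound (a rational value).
Turán density bound = (8/9) · 17^2/2 = 1156/9 ≈ 128.4444

Turán's theorem: ex(n, K_{r+1}) is achieved by the complete r-partite Turán graph T(n, r) with parts as balanced as possible, and is at most (1 − 1/r) · n^2/2. For r = 9, n = 17: the density bound is (8/9) · 289/2 = 1156/9 ≈ 128.4444. The integer-valued extremum is e(T(17, 9)) = 128, which is strictly less than the density bound 1156/9 since 9 ∤ 17 (the parts of T(17, 9) cannot all be equal).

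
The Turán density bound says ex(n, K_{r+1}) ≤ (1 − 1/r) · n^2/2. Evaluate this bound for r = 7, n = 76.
Turán density bound = (6/7) · 76^2/2 = 17328/7 ≈ 2475.4286

Turán's theorem: ex(n, K_{r+1}) is achieved by the complete r-partite Turán graph T(n, r) with parts as balanced as possible, and is at most (1 − 1/r) · n^2/2. For r = 7, n = 76: the density bound is (6/7) · 5776/2 = 17328/7 ≈ 2475.4286. The integer-valued extremum is e(T(76, 7)) = 2475, which is strictly less than the density bound 17328/7 since 7 ∤ 76 (the parts of T(76, 7) cannot all be equal).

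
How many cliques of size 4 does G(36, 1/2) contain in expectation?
E[# K_4] = C(36, 4) · (1/2)^C(4, 2) = 58905 / 2^6 = 920.390625

For each 4-subset S of vertices (there are C(36, 4) = 58905 such S), let X_S = 1 if S induces a K_4 (all C(4, 2) = 6 edges present). Then P(X_S = 1) = (1/2)^6 = 1/64. By linearity of expectation, E[# K_4] = C(36, 4) · (1/2)^6 = 58905 / 64 = 920.390625.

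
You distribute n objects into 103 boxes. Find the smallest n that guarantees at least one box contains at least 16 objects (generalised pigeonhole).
n = (16 − 1)·103 + 1 = 1546

By the generalised pigeonhole principle, to guarantee some box contains ≥ r objects we need more than (r − 1) · k objects total. Threshold: n = (r − 1) · k + 1. With r = 16 and k = 103: n = 15 · 103 + 1 = 1545 + 1 = 1546. For n = 1545 = 15 · 103, we can put exactly 15 objects in every box, avoiding 16 in any single one — so 1546 is tight.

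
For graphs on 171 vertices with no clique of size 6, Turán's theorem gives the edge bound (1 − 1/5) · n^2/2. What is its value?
Turán density bound = (4/5) · 171^2/2 = 58482/5 ≈ 11696.4

Turán's theorem: ex(n, K_{r+1}) is achieved by the complete r-partite Turán graph T(n, r) with parts as balanced as possible, and is at most (1 − 1/r) · n^2/2. For r = 5, n = 171: the density bound is (4/5) · 29241/2 = 58482/5 ≈ 11696.4. The integer-valued extremum is e(T(171, 5)) = 11696, which is strictly less than the density bound 58482/5 since 5 ∤ 171 (the parts of T(171, 5) cannot all be equal).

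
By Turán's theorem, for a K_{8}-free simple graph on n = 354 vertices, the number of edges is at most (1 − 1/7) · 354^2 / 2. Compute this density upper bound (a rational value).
Turán density bound = (6/7) · 354^2/2 = 375948/7 ≈ 53706.8571

Turán's theorem: ex(n, K_{r+1}) is achieved by the complete r-partite Turán graph T(n, r) with parts as balanced as possible, and is at most (1 − 1/r) · n^2/2. For r = 7, n = 354: the density bound is (6/7) · 125316/2 = 375948/7 ≈ 53706.8571. The integer-valued extremum is e(T(354, 7)) = 53706, which is strictly less than the density bound 375948/7 since 7 ∤ 354 (the parts of T(354, 7) cannot all be equal).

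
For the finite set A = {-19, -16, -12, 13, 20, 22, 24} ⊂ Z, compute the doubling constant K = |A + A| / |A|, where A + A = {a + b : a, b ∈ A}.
K = |A + A| / |A| = 25/7

Enumerate A + A = {a + b : a, b ∈ A}. With |A| = 7, there are |A|^2 = 49 ordered sum pairs; collecting distinct values, A + A = {-38, -35, -32, -31, -28, -24, -6, -3, 1, 3, 4, 5, 6, 8, 10, 12, 26, 33, 35, 37, 40, 42, 44, 46, 48}, so |A + A| = 25. Thus K = 25/7. For comparison, the minimum possible |A + A| over all 7-element sets is 2·7 − 1 = 13 (so min K = 13/7), attained only by arithmetic progressions.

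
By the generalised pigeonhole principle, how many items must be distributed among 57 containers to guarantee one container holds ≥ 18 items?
n = (18 − 1)·57 + 1 = 970

By the generalised pigeonhole principle, to guarantee some box contains ≥ r objects we need more than (r − 1) · k objects total. Threshold: n = (r − 1) · k + 1. With r = 18 and k = 57: n = 17 · 57 + 1 = 969 + 1 = 970. For n = 969 = 17 · 57, we can put exactly 17 objects in every box, avoiding 18 in any single one — so 970 is tight.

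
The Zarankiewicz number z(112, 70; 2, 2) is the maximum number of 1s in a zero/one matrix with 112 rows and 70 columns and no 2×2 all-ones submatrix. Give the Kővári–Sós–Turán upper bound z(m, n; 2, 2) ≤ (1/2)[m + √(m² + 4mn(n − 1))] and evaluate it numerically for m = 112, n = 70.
z(112, 70; 2, 2) ≤ (1/2)[112 + √(112² + 4·112·70·69)] = (1/2)[112 + √2176384] = 793.6286

Kővári–Sós–Turán: let r_1, ..., r_112 be the row sums and z = Σ r_i the total number of 1s. Each pair of columns can share at most one row with both entries 1 (else a 2×2 all-ones block appears), so Σ_i C(r_i, 2) ≤ C(70, 2) = 2415. By convexity Σ_i C(r_i, 2) ≥ 112·C(z/112, 2) = z(z − 112)/(2·112), giving z² − 112z − 112·70·69 ≤ 0 and hence z ≤ (1/2)[112 + √(12544 + 4·540960)] = (1/2)[112 + √2176384] ≈ (1/2)(112 + 1475.2573) = 793.6286.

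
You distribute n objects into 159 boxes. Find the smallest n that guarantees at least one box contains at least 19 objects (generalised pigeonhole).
n = (19 − 1)·159 + 1 = 2863

By the generalised pigeonhole principle, to guarantee some box contains ≥ r objects we need more than (r − 1) · k objects total. Threshold: n = (r − 1) · k + 1. With r = 19 and k = 159: n = 18 · 159 + 1 = 2862 + 1 = 2863. For n = 2862 = 18 · 159, we can put exactly 18 objects in every box, avoiding 19 in any single one — so 2863 is tight.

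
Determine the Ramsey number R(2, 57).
R(2, 57) = 57

R(2, k) = k for all k ≥ 2: in a 2-colouring of K_k, either some edge is red (a red K_2) or all edges are blue (a blue K_k). And K_{56} coloured all-blue has no blue K_57, so R(2, 57) > 56. Hence R(2, 57) = 57.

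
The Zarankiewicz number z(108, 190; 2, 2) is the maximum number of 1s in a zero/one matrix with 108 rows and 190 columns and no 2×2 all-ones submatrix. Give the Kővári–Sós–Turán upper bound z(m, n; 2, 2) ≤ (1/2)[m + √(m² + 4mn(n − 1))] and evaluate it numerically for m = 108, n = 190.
z(108, 190; 2, 2) ≤ (1/2)[108 + √(108² + 4·108·190·189)] = (1/2)[108 + √15524784] = 2024.0751

Kővári–Sós–Turán: let r_1, ..., r_108 be the row sums and z = Σ r_i the total number of 1s. Each pair of columns can share at most one row with both entries 1 (else a 2×2 all-ones block appears), so Σ_i C(r_i, 2) ≤ C(190, 2) = 17955. By convexity Σ_i C(r_i, 2) ≥ 108·C(z/108, 2) = z(z − 108)/(2·108), giving z² − 108z − 108·190·189 ≤ 0 and hence z ≤ (1/2)[108 + √(11664 + 4·3878280)] = (1/2)[108 + √15524784] ≈ (1/2)(108 + 3940.1503) = 2024.0751.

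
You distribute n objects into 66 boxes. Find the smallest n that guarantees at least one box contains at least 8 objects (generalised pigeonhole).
n = (8 − 1)·66 + 1 = 463

By the generalised pigeonhole principle, to guarantee some box contains ≥ r objects we need more than (r − 1) · k objects total. Threshold: n = (r − 1) · k + 1. With r = 8 and k = 66: n = 7 · 66 + 1 = 462 + 1 = 463. For n = 462 = 7 · 66, we can put exactly 7 objects in every box, avoiding 8 in any single one — so 463 is tight.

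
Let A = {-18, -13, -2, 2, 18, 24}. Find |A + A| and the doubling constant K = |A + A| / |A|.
K = |A + A| / |A| = 20/6 = 10/3

Enumerate A + A = {a + b : a, b ∈ A}. With |A| = 6, there are |A|^2 = 36 ordered sum pairs; collecting distinct values, A + A = {-36, -31, -26, -20, -16, -15, -11, -4, 0, 4, 5, 6, 11, 16, 20, 22, 26, 36, 42, 48}, so |A + A| = 20. Thus K = 20/6 = 10/3. For comparison, the minimum possible |A + A| over all 6-element sets is 2·6 − 1 = 11 (so min K = 11/6), attained only by arithmetic progressions.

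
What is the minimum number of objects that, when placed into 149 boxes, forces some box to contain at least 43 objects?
n = (43 − 1)·149 + 1 = 6259

By the generalised pigeonhole principle, to guarantee some box contains ≥ r objects we need more than (r − 1) · k objects total. Threshold: n = (r − 1) · k + 1. With r = 43 and k = 149: n = 42 · 149 + 1 = 6258 + 1 = 6259. For n = 6258 = 42 · 149, we can put exactly 42 objects in every box, avoiding 43 in any single one — so 6259 is tight.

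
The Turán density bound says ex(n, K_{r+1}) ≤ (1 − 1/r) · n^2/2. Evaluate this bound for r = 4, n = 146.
Turán density bound = (3/4) · 146^2/2 = 15987/2 ≈ 7993.5

Turán's theorem: ex(n, K_{r+1}) is achieved by the complete r-partite Turán graph T(n, r) with parts as balanced as possible, and is at most (1 − 1/r) · n^2/2. For r = 4, n = 146: the density bound is (3/4) · 21316/2 = 15987/2 ≈ 7993.5. The integer-valued extremum is e(T(146, 4)) = 7993, which is strictly less than the density bound 15987/2 since 4 ∤ 146 (the parts of T(146, 4) cannot all be equal).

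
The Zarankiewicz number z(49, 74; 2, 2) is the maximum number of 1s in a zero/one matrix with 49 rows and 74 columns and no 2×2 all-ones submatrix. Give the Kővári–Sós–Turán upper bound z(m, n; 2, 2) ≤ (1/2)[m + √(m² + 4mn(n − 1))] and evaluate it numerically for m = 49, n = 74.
z(49, 74; 2, 2) ≤ (1/2)[49 + √(49² + 4·49·74·73)] = (1/2)[49 + √1061193] = 539.5711

Kővári–Sós–Turán: let r_1, ..., r_49 be the row sums and z = Σ r_i the total number of 1s. Each pair of columns can share at most one row with both entries 1 (else a 2×2 all-ones block appears), so Σ_i C(r_i, 2) ≤ C(74, 2) = 2701. By convexity Σ_i C(r_i, 2) ≥ 49·C(z/49, 2) = z(z − 49)/(2·49), giving z² − 49z − 49·74·73 ≤ 0 and hence z ≤ (1/2)[49 + √(2401 + 4·264698)] = (1/2)[49 + √1061193] ≈ (1/2)(49 + 1030.1422) = 539.5711.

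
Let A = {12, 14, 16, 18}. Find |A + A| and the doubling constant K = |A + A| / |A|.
K = |A + A| / |A| = 7/4

Enumerate A + A = {a + b : a, b ∈ A}. With |A| = 4, there are |A|^2 = 16 ordered sum pairs; collecting distinct values, A + A = {24, 26, 28, 30, 32, 34, 36}, so |A + A| = 7. Thus K = 7/4. Here |A + A| = 2|A| − 1 = 7, the minimum possible — so K = 7/4 is minimal, which holds iff A is an arithmetic progression.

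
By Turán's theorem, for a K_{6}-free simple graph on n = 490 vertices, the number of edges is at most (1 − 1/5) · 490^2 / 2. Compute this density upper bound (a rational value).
Turán density bound = (4/5) · 490^2/2 = 96040

Turán's theorem: ex(n, K_{r+1}) is achieved by the complete r-partite Turán graph T(n, r) with parts as balanced as possible, and is at most (1 − 1/r) · n^2/2. For r = 5, n = 490: the density bound is (4/5) · 240100/2 = 96040. Since 5 ∣ 490, the Turán graph T(490, 5) has parts of equal size 98, and its edge count e(T(490, 5)) = 96040 attains the density bound exactly.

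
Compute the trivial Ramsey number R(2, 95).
R(2, 95) = 95

R(2, k) = k for all k ≥ 2: in a 2-colouring of K_k, either some edge is red (a red K_2) or all edges are blue (a blue K_k). And K_{94} coloured all-blue has no blue K_95, so R(2, 95) > 94. Hence R(2, 95) = 95.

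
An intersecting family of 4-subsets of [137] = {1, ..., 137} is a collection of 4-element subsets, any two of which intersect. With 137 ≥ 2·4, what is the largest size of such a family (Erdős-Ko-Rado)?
max |F| = C(136, 3) = 410040

Erdős-Ko-Rado (1961): when n ≥ 2k, max |F| = C(n−1, k−1). The bound is attained by the star {A : i ∈ A} for any fixed i ∈ [n]. Here C(137−1, 4−1) = C(136, 3) = 410040.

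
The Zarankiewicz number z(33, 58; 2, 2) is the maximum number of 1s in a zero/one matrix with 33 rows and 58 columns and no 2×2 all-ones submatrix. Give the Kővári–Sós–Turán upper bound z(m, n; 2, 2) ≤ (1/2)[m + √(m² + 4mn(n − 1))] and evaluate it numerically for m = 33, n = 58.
z(33, 58; 2, 2) ≤ (1/2)[33 + √(33² + 4·33·58·57)] = (1/2)[33 + √437481] = 347.2117

Kővári–Sós–Turán: let r_1, ..., r_33 be the row sums and z = Σ r_i the total number of 1s. Each pair of columns can share at most one row with both entries 1 (else a 2×2 all-ones block appears), so Σ_i C(r_i, 2) ≤ C(58, 2) = 1653. By convexity Σ_i C(r_i, 2) ≥ 33·C(z/33, 2) = z(z − 33)/(2·33), giving z² − 33z − 33·58·57 ≤ 0 and hence z ≤ (1/2)[33 + √(1089 + 4·109098)] = (1/2)[33 + √437481] ≈ (1/2)(33 + 661.4235) = 347.2117.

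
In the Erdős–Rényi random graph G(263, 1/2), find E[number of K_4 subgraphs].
E[# K_4] = C(263, 4) · (1/2)^C(4, 2) = 194831715 / 2^6 = 3044245.546875

For each 4-subset S of vertices (there are C(263, 4) = 194831715 such S), let X_S = 1 if S induces a K_4 (all C(4, 2) = 6 edges present). Then P(X_S = 1) = (1/2)^6 = 1/64. By linearity of expectation, E[# K_4] = C(263, 4) · (1/2)^6 = 194831715 / 64 = 3044245.546875.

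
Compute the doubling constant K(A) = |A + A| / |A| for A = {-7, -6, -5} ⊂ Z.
K = |A + A| / |A| = 5/3

Enumerate A + A = {a + b : a, b ∈ A}. With |A| = 3, there are |A|^2 = 9 ordered sum pairs; collecting distinct values, A + A = {-14, -13, -12, -11, -10}, so |A + A| = 5. Thus K = 5/3. Here |A + A| = 2|A| − 1 = 5, the minimum possible — so K = 5/3 is minimal, which holds iff A is an arithmetic progression.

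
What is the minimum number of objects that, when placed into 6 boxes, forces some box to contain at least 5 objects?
n = (5 − 1)·6 + 1 = 25

By the generalised pigeonhole principle, to guarantee some box contains ≥ r objects we need more than (r − 1) · k objects total. Threshold: n = (r − 1) · k + 1. With r = 5 and k = 6: n = 4 · 6 + 1 = 24 + 1 = 25. For n = 24 = 4 · 6, we can put exactly 4 objects in every box, avoiding 5 in any single one — so 25 is tight.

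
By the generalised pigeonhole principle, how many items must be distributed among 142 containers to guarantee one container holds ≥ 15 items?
n = (15 − 1)·142 + 1 = 1989

By the generalised pigeonhole principle, to guarantee some box contains ≥ r objects we need more than (r − 1) · k objects total. Threshold: n = (r − 1) · k + 1. With r = 15 and k = 142: n = 14 · 142 + 1 = 1988 + 1 = 1989. For n = 1988 = 14 · 142, we can put exactly 14 objects in every box, avoiding 15 in any single one — so 1989 is tight.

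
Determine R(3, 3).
R(3, 3) = 6

Lower bound: the 5-cycle C_5 (with the remaining edges as the complement) gives a 2-colouring of K_5 with no monochromatic triangle, so R(3, 3) > 5.
Upper bound: in K_6, any vertex has 5 incident edges, so by pigeonhole ≥3 are the same colour (say red). If any pair of those red neighbours has a red edge between them, we get a red triangle; otherwise the three neighbours span a blue triangle. So every 2-colouring of K_6 has a monochromatic triangle.
Hence R(3, 3) = 6.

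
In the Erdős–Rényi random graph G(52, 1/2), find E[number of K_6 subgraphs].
E[# K_6] = C(52, 6) · (1/2)^C(6, 2) = 20358520 / 2^15 = 2544815/4096 ≈ 621.292725

For each 6-subset S of vertices (there are C(52, 6) = 20358520 such S), let X_S = 1 if S induces a K_6 (all C(6, 2) = 15 edges present). Then P(X_S = 1) = (1/2)^15 = 1/32768. By linearity of expectation, E[# K_6] = C(52, 6) · (1/2)^15 = 20358520 / 32768 = 2544815/4096 ≈ 621.292725.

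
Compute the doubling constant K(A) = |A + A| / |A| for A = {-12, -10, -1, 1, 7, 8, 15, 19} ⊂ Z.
K = |A + A| / |A| = 30/8 = 15/4

Enumerate A + A = {a + b : a, b ∈ A}. With |A| = 8, there are |A|^2 = 64 ordered sum pairs; collecting distinct values, A + A = {-24, -22, -20, -13, -11, -9, -5, -4, -3, -2, 0, 2, 3, 5, 6, 7, 8, 9, 14, 15, 16, 18, 20, 22, 23, 26, 27, 30, 34, 38}, so |A + A| = 30. Thus K = 30/8 = 15/4. For comparison, the minimum possible |A + A| over all 8-element sets is 2·8 − 1 = 15 (so min K = 15/8), attained only by arithmetic progressions.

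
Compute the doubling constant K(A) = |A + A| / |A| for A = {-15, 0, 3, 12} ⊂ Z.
K = |A + A| / |A| = 10/4 = 5/2

Enumerate A + A = {a + b : a, b ∈ A}. With |A| = 4, there are |A|^2 = 16 ordered sum pairs; collecting distinct values, A + A = {-30, -15, -12, -3, 0, 3, 6, 12, 15, 24}, so |A + A| = 10. Thus K = 10/4 = 5/2. For comparison, the minimum possible |A + A| over all 4-element sets is 2·4 − 1 = 7 (so min K = 7/4), attained only by arithmetic progressions.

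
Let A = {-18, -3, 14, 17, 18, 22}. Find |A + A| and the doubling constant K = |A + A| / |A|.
K = |A + A| / |A| = 20/6 = 10/3

Enumerate A + A = {a + b : a, b ∈ A}. With |A| = 6, there are |A|^2 = 36 ordered sum pairs; collecting distinct values, A + A = {-36, -21, -6, -4, -1, 0, 4, 11, 14, 15, 19, 28, 31, 32, 34, 35, 36, 39, 40, 44}, so |A + A| = 20. Thus K = 20/6 = 10/3. For comparison, the minimum possible |A + A| over all 6-element sets is 2·6 − 1 = 11 (so min K = 11/6), attained only by arithmetic progressions.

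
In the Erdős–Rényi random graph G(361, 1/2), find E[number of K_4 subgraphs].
E[# K_4] = C(361, 4) · (1/2)^C(4, 2) = 695946630 / 2^6 = 347973315/32 = 10874166.09375

For each 4-subset S of vertices (there are C(361, 4) = 695946630 such S), let X_S = 1 if S induces a K_4 (all C(4, 2) = 6 edges present). Then P(X_S = 1) = (1/2)^6 = 1/64. By linearity of expectation, E[# K_4] = C(361, 4) · (1/2)^6 = 695946630 / 64 = 347973315/32 = 10874166.09375.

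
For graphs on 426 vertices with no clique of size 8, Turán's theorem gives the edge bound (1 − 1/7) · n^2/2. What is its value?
Turán density bound = (6/7) · 426^2/2 = 544428/7 ≈ 77775.4286

Turán's theorem: ex(n, K_{r+1}) is achieved by the complete r-partite Turán graph T(n, r) with parts as balanced as possible, and is at most (1 − 1/r) · n^2/2. For r = 7, n = 426: the density bound is (6/7) · 181476/2 = 544428/7 ≈ 77775.4286. The integer-valued extremum is e(T(426, 7)) = 77775, which is strictly less than the density bound 544428/7 since 7 ∤ 426 (the parts of T(426, 7) cannot all be equal).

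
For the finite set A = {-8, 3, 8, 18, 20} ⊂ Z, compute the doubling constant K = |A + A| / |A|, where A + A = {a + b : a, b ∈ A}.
K = |A + A| / |A| = 15/5 = 3

Enumerate A + A = {a + b : a, b ∈ A}. With |A| = 5, there are |A|^2 = 25 ordered sum pairs; collecting distinct values, A + A = {-16, -5, 0, 6, 10, 11, 12, 16, 21, 23, 26, 28, 36, 38, 40}, so |A + A| = 15. Thus K = 15/5 = 3. For comparison, the minimum possible |A + A| over all 5-element sets is 2·5 − 1 = 9 (so min K = 9/5), attained only by arithmetic progressions.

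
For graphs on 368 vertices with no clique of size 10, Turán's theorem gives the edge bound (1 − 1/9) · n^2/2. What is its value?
Turán density bound = (8/9) · 368^2/2 = 541696/9 ≈ 60188.4444

Turán's theorem: ex(n, K_{r+1}) is achieved by the complete r-partite Turán graph T(n, r) with parts as balanced as possible, and is at most (1 − 1/r) · n^2/2. For r = 9, n = 368: the density bound is (8/9) · 135424/2 = 541696/9 ≈ 60188.4444. The integer-valued extremum is e(T(368, 9)) = 60188, which is strictly less than the density bound 541696/9 since 9 ∤ 368 (the parts of T(368, 9) cannot all be equal).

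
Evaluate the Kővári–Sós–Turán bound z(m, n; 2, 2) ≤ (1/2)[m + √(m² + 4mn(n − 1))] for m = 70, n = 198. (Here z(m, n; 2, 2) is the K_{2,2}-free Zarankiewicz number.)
z(70, 198; 2, 2) ≤ (1/2)[70 + √(70² + 4·70·198·197)] = (1/2)[70 + √10926580] = 1687.7689

Kővári–Sós–Turán: let r_1, ..., r_70 be the row sums and z = Σ r_i the total number of 1s. Each pair of columns can share at most one row with both entries 1 (else a 2×2 all-ones block appears), so Σ_i C(r_i, 2) ≤ C(198, 2) = 19503. By convexity Σ_i C(r_i, 2) ≥ 70·C(z/70, 2) = z(z − 70)/(2·70), giving z² − 70z − 70·198·197 ≤ 0 and hence z ≤ (1/2)[70 + √(4900 + 4·2730420)] = (1/2)[70 + √10926580] ≈ (1/2)(70 + 3305.5378) = 1687.7689.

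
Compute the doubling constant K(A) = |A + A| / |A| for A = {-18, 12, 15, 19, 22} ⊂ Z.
K = |A + A| / |A| = 14/5

Enumerate A + A = {a + b : a, b ∈ A}. With |A| = 5, there are |A|^2 = 25 ordered sum pairs; collecting distinct values, A + A = {-36, -6, -3, 1, 4, 24, 27, 30, 31, 34, 37, 38, 41, 44}, so |A + A| = 14. Thus K = 14/5. For comparison, the minimum possible |A + A| over all 5-element sets is 2·5 − 1 = 9 (so min K = 9/5), attained only by arithmetic progressions.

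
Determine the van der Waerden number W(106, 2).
W(106, 2) = 106 + 1 = 107

A 2-term AP is any pair of integers, so a monochromatic 2-AP exists iff some colour is used at least twice. With 106 colours, the colouring i ↦ i on {1, ..., 106} uses each colour once, avoiding any monochromatic pair, so W(106, 2) > 106. For {1, ..., 107}, pigeonhole forces two integers of the same colour, which form a monochromatic 2-AP. Hence W(106, 2) = 107.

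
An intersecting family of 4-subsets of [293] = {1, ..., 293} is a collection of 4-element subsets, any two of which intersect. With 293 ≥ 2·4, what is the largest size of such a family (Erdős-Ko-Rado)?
max |F| = C(292, 3) = 4106980

Erdős-Ko-Rado (1961): when n ≥ 2k, max |F| = C(n−1, k−1). The bound is attained by the star {A : i ∈ A} for any fixed i ∈ [n]. Here C(293−1, 4−1) = C(292, 3) = 4106980.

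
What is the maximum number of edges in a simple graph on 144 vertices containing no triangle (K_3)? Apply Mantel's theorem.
ex(144, K_3) = ⌊144^2/4⌋ = 5184

Mantel (1907): a triangle-free graph on n vertices has at most ⌊n^2/4⌋ edges, with equality for the complete bipartite graph K_{⌊n/2⌋, ⌈n/2⌉}. For n = 144: ⌊144^2/4⌋ = ⌊20736/4⌋ = 5184. The extremal graph is K_{72, 72}, which has 72·72 = 5184 edges.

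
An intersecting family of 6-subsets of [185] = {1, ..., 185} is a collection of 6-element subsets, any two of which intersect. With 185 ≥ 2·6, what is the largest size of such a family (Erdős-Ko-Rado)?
max |F| = C(184, 5) = 1663834536

Erdős-Ko-Rado (1961): when n ≥ 2k, max |F| = C(n−1, k−1). The bound is attained by the star {A : i ∈ A} for any fixed i ∈ [n]. Here C(185−1, 6−1) = C(184, 5) = 1663834536.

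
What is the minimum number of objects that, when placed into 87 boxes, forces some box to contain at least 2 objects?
n = (2 − 1)·87 + 1 = 88

By the generalised pigeonhole principle, to guarantee some box contains ≥ r objects we need more than (r − 1) · k objects total. Threshold: n = (r − 1) · k + 1. With r = 2 and k = 87: n = 1 · 87 + 1 = 87 + 1 = 88. For n = 87 = 1 · 87, we can put exactly 1 objects in every box, avoiding 2 in any single one — so 88 is tight.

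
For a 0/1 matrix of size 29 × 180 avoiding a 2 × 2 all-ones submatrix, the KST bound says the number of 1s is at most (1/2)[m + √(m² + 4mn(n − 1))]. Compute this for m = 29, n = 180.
z(29, 180; 2, 2) ≤ (1/2)[29 + √(29² + 4·29·180·179)] = (1/2)[29 + √3738361] = 981.2421

Kővári–Sós–Turán: let r_1, ..., r_29 be the row sums and z = Σ r_i the total number of 1s. Each pair of columns can share at most one row with both entries 1 (else a 2×2 all-ones block appears), so Σ_i C(r_i, 2) ≤ C(180, 2) = 16110. By convexity Σ_i C(r_i, 2) ≥ 29·C(z/29, 2) = z(z − 29)/(2·29), giving z² − 29z − 29·180·179 ≤ 0 and hence z ≤ (1/2)[29 + √(841 + 4·934380)] = (1/2)[29 + √3738361] ≈ (1/2)(29 + 1933.4842) = 981.2421.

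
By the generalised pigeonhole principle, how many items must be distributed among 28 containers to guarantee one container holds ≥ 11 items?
n = (11 − 1)·28 + 1 = 281

By the generalised pigeonhole principle, to guarantee some box contains ≥ r objects we need more than (r − 1) · k objects total. Threshold: n = (r − 1) · k + 1. With r = 11 and k = 28: n = 10 · 28 + 1 = 280 + 1 = 281. For n = 280 = 10 · 28, we can put exactly 10 objects in every box, avoiding 11 in any single one — so 281 is tight.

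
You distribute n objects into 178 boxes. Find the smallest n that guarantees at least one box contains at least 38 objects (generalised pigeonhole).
n = (38 − 1)·178 + 1 = 6587

By the generalised pigeonhole principle, to guarantee some box contains ≥ r objects we need more than (r − 1) · k objects total. Threshold: n = (r − 1) · k + 1. With r = 38 and k = 178: n = 37 · 178 + 1 = 6586 + 1 = 6587. For n = 6586 = 37 · 178, we can put exactly 37 objects in every box, avoiding 38 in any single one — so 6587 is tight.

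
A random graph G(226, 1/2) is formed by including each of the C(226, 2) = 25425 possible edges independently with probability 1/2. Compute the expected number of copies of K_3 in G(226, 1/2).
E[# K_3] = C(226, 3) · (1/2)^C(3, 2) = 1898400 / 2^3 = 237300

For each 3-subset S of vertices (there are C(226, 3) = 1898400 such S), let X_S = 1 if S induces a K_3 (all C(3, 2) = 3 edges present). Then P(X_S = 1) = (1/2)^3 = 1/8. By linearity of expectation, E[# K_3] = C(226, 3) · (1/2)^3 = 1898400 / 8 = 237300.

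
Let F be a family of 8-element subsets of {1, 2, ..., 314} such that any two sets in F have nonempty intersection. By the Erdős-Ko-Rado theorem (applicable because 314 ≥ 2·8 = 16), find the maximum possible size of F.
max |F| = C(313, 7) = 54580567809196

Erdős-Ko-Rado (1961): when n ≥ 2k, max |F| = C(n−1, k−1). The bound is attained by the star {A : i ∈ A} for any fixed i ∈ [n]. Here C(314−1, 8−1) = C(313, 7) = 54580567809196.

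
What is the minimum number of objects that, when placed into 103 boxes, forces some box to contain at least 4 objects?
n = (4 − 1)·103 + 1 = 310

By the generalised pigeonhole principle, to guarantee some box contains ≥ r objects we need more than (r − 1) · k objects total. Threshold: n = (r − 1) · k + 1. With r = 4 and k = 103: n = 3 · 103 + 1 = 309 + 1 = 310. For n = 309 = 3 · 103, we can put exactly 3 objects in every box, avoiding 4 in any single one — so 310 is tight.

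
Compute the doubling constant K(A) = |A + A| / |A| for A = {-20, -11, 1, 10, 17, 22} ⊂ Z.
K = |A + A| / |A| = 18/6 = 3

Enumerate A + A = {a + b : a, b ∈ A}. With |A| = 6, there are |A|^2 = 36 ordered sum pairs; collecting distinct values, A + A = {-40, -31, -22, -19, -10, -3, -1, 2, 6, 11, 18, 20, 23, 27, 32, 34, 39, 44}, so |A + A| = 18. Thus K = 18/6 = 3. For comparison, the minimum possible |A + A| over all 6-element sets is 2·6 − 1 = 11 (so min K = 11/6), attained only by arithmetic progressions.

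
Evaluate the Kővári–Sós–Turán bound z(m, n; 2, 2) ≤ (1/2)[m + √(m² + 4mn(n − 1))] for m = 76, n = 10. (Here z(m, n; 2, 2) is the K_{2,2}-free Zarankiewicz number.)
z(76, 10; 2, 2) ≤ (1/2)[76 + √(76² + 4·76·10·9)] = (1/2)[76 + √33136] = 129.0165

Kővári–Sós–Turán: let r_1, ..., r_76 be the row sums and z = Σ r_i the total number of 1s. Each pair of columns can share at most one row with both entries 1 (else a 2×2 all-ones block appears), so Σ_i C(r_i, 2) ≤ C(10, 2) = 45. By convexity Σ_i C(r_i, 2) ≥ 76·C(z/76, 2) = z(z − 76)/(2·76), giving z² − 76z − 76·10·9 ≤ 0 and hence z ≤ (1/2)[76 + √(5776 + 4·6840)] = (1/2)[76 + √33136] ≈ (1/2)(76 + 182.033) = 129.0165.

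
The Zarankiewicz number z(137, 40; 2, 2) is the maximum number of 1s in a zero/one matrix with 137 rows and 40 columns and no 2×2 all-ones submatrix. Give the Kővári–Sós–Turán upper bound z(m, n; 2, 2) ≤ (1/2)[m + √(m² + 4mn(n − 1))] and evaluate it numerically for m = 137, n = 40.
z(137, 40; 2, 2) ≤ (1/2)[137 + √(137² + 4·137·40·39)] = (1/2)[137 + √873649] = 535.846

Kővári–Sós–Turán: let r_1, ..., r_137 be the row sums and z = Σ r_i the total number of 1s. Each pair of columns can share at most one row with both entries 1 (else a 2×2 all-ones block appears), so Σ_i C(r_i, 2) ≤ C(40, 2) = 780. By convexity Σ_i C(r_i, 2) ≥ 137·C(z/137, 2) = z(z − 137)/(2·137), giving z² − 137z − 137·40·39 ≤ 0 and hence z ≤ (1/2)[137 + √(18769 + 4·213720)] = (1/2)[137 + √873649] ≈ (1/2)(137 + 934.6919) = 535.846.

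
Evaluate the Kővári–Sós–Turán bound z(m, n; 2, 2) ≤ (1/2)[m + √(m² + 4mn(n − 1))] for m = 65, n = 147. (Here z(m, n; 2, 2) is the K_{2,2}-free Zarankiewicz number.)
z(65, 147; 2, 2) ≤ (1/2)[65 + √(65² + 4·65·147·146)] = (1/2)[65 + √5584345] = 1214.0609

Kővári–Sós–Turán: let r_1, ..., r_65 be the row sums and z = Σ r_i the total number of 1s. Each pair of columns can share at most one row with both entries 1 (else a 2×2 all-ones block appears), so Σ_i C(r_i, 2) ≤ C(147, 2) = 10731. By convexity Σ_i C(r_i, 2) ≥ 65·C(z/65, 2) = z(z − 65)/(2·65), giving z² − 65z − 65·147·146 ≤ 0 and hence z ≤ (1/2)[65 + √(4225 + 4·1395030)] = (1/2)[65 + √5584345] ≈ (1/2)(65 + 2363.1219) = 1214.0609.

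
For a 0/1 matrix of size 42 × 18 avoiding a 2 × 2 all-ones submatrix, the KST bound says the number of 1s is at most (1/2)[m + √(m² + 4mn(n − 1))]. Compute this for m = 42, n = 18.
z(42, 18; 2, 2) ≤ (1/2)[42 + √(42² + 4·42·18·17)] = (1/2)[42 + √53172] = 136.2953

Kővári–Sós–Turán: let r_1, ..., r_42 be the row sums and z = Σ r_i the total number of 1s. Each pair of columns can share at most one row with both entries 1 (else a 2×2 all-ones block appears), so Σ_i C(r_i, 2) ≤ C(18, 2) = 153. By convexity Σ_i C(r_i, 2) ≥ 42·C(z/42, 2) = z(z − 42)/(2·42), giving z² − 42z − 42·18·17 ≤ 0 and hence z ≤ (1/2)[42 + √(1764 + 4·12852)] = (1/2)[42 + √53172] ≈ (1/2)(42 + 230.5905) = 136.2953.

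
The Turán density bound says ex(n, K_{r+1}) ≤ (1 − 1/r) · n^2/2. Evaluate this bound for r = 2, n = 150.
Turán density bound = (1/2) · 150^2/2 = 5625

Turán's theorem: ex(n, K_{r+1}) is achieved by the complete r-partite Turán graph T(n, r) with parts as balanced as possible, and is at most (1 − 1/r) · n^2/2. For r = 2, n = 150: the density bound is (1/2) · 22500/2 = 5625. Since 2 ∣ 150, the Turán graph T(150, 2) has parts of equal size 75, and its edge count e(T(150, 2)) = 5625 attains the density bound exactly.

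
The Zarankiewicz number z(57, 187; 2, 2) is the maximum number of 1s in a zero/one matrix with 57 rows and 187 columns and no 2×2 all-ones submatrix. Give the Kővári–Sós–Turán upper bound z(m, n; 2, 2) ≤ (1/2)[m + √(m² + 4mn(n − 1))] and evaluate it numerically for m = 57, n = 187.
z(57, 187; 2, 2) ≤ (1/2)[57 + √(57² + 4·57·187·186)] = (1/2)[57 + √7933545] = 1436.8275

Kővári–Sós–Turán: let r_1, ..., r_57 be the row sums and z = Σ r_i the total number of 1s. Each pair of columns can share at most one row with both entries 1 (else a 2×2 all-ones block appears), so Σ_i C(r_i, 2) ≤ C(187, 2) = 17391. By convexity Σ_i C(r_i, 2) ≥ 57·C(z/57, 2) = z(z − 57)/(2·57), giving z² − 57z − 57·187·186 ≤ 0 and hence z ≤ (1/2)[57 + √(3249 + 4·1982574)] = (1/2)[57 + √7933545] ≈ (1/2)(57 + 2816.6549) = 1436.8275.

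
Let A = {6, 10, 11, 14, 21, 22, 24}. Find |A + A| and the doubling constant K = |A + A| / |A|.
K = |A + A| / |A| = 24/7

Enumerate A + A = {a + b : a, b ∈ A}. With |A| = 7, there are |A|^2 = 49 ordered sum pairs; collecting distinct values, A + A = {12, 16, 17, 20, 21, 22, 24, 25, 27, 28, 30, 31, 32, 33, 34, 35, 36, 38, 42, 43, 44, 45, 46, 48}, so |A + A| = 24. Thus K = 24/7. For comparison, the minimum possible |A + A| over all 7-element sets is 2·7 − 1 = 13 (so min K = 13/7), attained only by arithmetic progressions.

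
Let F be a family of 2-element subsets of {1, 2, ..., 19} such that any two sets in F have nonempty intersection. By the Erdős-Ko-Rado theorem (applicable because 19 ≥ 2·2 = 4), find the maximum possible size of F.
max |F| = C(18, 1) = 18

Erdős-Ko-Rado (1961): when n ≥ 2k, max |F| = C(n−1, k−1). The bound is attained by the star {A : i ∈ A} for any fixed i ∈ [n]. Here C(19−1, 2−1) = C(18, 1) = 18.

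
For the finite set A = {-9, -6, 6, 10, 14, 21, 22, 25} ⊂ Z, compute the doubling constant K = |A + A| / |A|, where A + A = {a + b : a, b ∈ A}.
K = |A + A| / |A| = 29/8

Enumerate A + A = {a + b : a, b ∈ A}. With |A| = 8, there are |A|^2 = 64 ordered sum pairs; collecting distinct values, A + A = {-18, -15, -12, -3, 0, 1, 4, 5, 8, 12, 13, 15, 16, 19, 20, 24, 27, 28, 31, 32, 35, 36, 39, 42, 43, 44, 46, 47, 50}, so |A + A| = 29. Thus K = 29/8. For comparison, the minimum possible |A + A| over all 8-element sets is 2·8 − 1 = 15 (so min K = 15/8), attained only by arithmetic progressions.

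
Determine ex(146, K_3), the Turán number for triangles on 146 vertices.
ex(146, K_3) = ⌊146^2/4⌋ = 5329

Mantel (1907): a triangle-free graph on n vertices has at most ⌊n^2/4⌋ edges, with equality for the complete bipartite graph K_{⌊n/2⌋, ⌈n/2⌉}. For n = 146: ⌊146^2/4⌋ = ⌊21316/4⌋ = 5329. The extremal graph is K_{73, 73}, which has 73·73 = 5329 edges.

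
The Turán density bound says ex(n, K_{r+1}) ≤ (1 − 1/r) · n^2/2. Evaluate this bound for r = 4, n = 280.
Turán density bound = (3/4) · 280^2/2 = 29400

Turán's theorem: ex(n, K_{r+1}) is achieved by the complete r-partite Turán graph T(n, r) with parts as balanced as possible, and is at most (1 − 1/r) · n^2/2. For r = 4, n = 280: the density bound is (3/4) · 78400/2 = 29400. Since 4 ∣ 280, the Turán graph T(280, 4) has parts of equal size 70, and its edge count e(T(280, 4)) = 29400 attains the density bound exactly.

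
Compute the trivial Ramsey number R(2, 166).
R(2, 166) = 166

R(2, k) = k for all k ≥ 2: in a 2-colouring of K_k, either some edge is red (a red K_2) or all edges are blue (a blue K_k). And K_{165} coloured all-blue has no blue K_166, so R(2, 166) > 165. Hence R(2, 166) = 166.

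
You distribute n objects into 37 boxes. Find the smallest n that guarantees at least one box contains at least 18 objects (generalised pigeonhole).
n = (18 − 1)·37 + 1 = 630

By the generalised pigeonhole principle, to guarantee some box contains ≥ r objects we need more than (r − 1) · k objects total. Threshold: n = (r − 1) · k + 1. With r = 18 and k = 37: n = 17 · 37 + 1 = 629 + 1 = 630. For n = 629 = 17 · 37, we can put exactly 17 objects in every box, avoiding 18 in any single one — so 630 is tight.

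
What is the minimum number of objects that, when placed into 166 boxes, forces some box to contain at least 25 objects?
n = (25 − 1)·166 + 1 = 3985

By the generalised pigeonhole principle, to guarantee some box contains ≥ r objects we need more than (r − 1) · k objects total. Threshold: n = (r − 1) · k + 1. With r = 25 and k = 166: n = 24 · 166 + 1 = 3984 + 1 = 3985. For n = 3984 = 24 · 166, we can put exactly 24 objects in every box, avoiding 25 in any single one — so 3985 is tight.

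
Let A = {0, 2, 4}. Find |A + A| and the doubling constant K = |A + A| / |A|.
K = |A + A| / |A| = 5/3

Enumerate A + A = {a + b : a, b ∈ A}. With |A| = 3, there are |A|^2 = 9 ordered sum pairs; collecting distinct values, A + A = {0, 2, 4, 6, 8}, so |A + A| = 5. Thus K = 5/3. Here |A + A| = 2|A| − 1 = 5, the minimum possible — so K = 5/3 is minimal, which holds iff A is an arithmetic progression.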